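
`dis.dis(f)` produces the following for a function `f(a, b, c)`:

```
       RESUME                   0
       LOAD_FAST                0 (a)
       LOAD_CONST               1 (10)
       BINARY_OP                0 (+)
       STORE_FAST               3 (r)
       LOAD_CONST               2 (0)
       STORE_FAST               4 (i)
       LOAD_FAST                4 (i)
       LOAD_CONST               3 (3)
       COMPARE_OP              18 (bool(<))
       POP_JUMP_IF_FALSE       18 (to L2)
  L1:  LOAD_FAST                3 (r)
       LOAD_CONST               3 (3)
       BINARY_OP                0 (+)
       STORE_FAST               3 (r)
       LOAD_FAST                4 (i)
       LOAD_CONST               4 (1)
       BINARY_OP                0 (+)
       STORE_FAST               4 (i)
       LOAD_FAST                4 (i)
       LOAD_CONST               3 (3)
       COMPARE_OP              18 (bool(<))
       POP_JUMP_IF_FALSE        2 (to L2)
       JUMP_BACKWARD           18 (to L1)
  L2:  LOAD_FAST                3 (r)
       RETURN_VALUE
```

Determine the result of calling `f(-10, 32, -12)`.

LOAD_FAST a → push -10. Stack: [-10]
LOAD_CONST → push 10. Stack: [-10, 10]
BINARY_OP + → -10 + 10 = 0. Stack: [0]
STORE_FAST r → r=0. Stack: []
LOAD_CONST → push 0. Stack: [0]
STORE_FAST i → i=0. Stack: []
LOAD_FAST i → push 0. Stack: [0]
LOAD_CONST → push 3. Stack: [0, 3]
COMPARE_OP bool(<) → 0 vs 3 = True. Stack: [True]
POP_JUMP_IF_FALSE → pop True; no jump. Stack: []
LOAD_FAST r → push 0. Stack: [0]
LOAD_CONST → push 3. Stack: [0, 3]
BINARY_OP + → 0 + 3 = 3. Stack: [3]
STORE_FAST r → r=3. Stack: []
LOAD_FAST i → push 0. Stack: [0]
LOAD_CONST → push 1. Stack: [0, 1]
BINARY_OP + → 0 + 1 = 1. Stack: [1]
STORE_FAST i → i=1. Stack: []
LOAD_FAST i → push 1. Stack: [1]
LOAD_CONST → push 3. Stack: [1, 3]
COMPARE_OP bool(<) → 1 vs 3 = True. Stack: [True]
POP_JUMP_IF_FALSE → pop True; no jump. Stack: []
LOAD_FAST r → push 3. Stack: [3]
LOAD_CONST → push 3. Stack: [3, 3]
BINARY_OP + → 3 + 3 = 6. Stack: [6]
STORE_FAST r → r=6. Stack: []
LOAD_FAST i → push 1. Stack: [1]
LOAD_CONST → push 1. Stack: [1, 1]
BINARY_OP + → 1 + 1 = 2. Stack: [2]
STORE_FAST i → i=2. Stack: []
LOAD_FAST i → push 2. Stack: [2]
LOAD_CONST → push 3. Stack: [2, 3]
COMPARE_OP bool(<) → 2 vs 3 = True. Stack: [True]
POP_JUMP_IF_FALSE → pop True; no jump. Stack: []
LOAD_FAST r → push 6. Stack: [6]
LOAD_CONST → push 3. Stack: [6, 3]
BINARY_OP + → 6 + 3 = 9. Stack: [9]
STORE_FAST r → r=9. Stack: []
LOAD_FAST i → push 2. Stack: [2]
LOAD_CONST → push 1. Stack: [2, 1]
BINARY_OP + → 2 + 1 = 3. Stack: [3]
STORE_FAST i → i=3. Stack: []
LOAD_FAST i → push 3. Stack: [3]
LOAD_CONST → push 3. Stack: [3, 3]
COMPARE_OP bool(<) → 3 vs 3 = False. Stack: [False]
POP_JUMP_IF_FALSE → pop False; jump. Stack: []
LOAD_FAST r → push 9. Stack: [9]
RETURN_VALUE → return 9.

9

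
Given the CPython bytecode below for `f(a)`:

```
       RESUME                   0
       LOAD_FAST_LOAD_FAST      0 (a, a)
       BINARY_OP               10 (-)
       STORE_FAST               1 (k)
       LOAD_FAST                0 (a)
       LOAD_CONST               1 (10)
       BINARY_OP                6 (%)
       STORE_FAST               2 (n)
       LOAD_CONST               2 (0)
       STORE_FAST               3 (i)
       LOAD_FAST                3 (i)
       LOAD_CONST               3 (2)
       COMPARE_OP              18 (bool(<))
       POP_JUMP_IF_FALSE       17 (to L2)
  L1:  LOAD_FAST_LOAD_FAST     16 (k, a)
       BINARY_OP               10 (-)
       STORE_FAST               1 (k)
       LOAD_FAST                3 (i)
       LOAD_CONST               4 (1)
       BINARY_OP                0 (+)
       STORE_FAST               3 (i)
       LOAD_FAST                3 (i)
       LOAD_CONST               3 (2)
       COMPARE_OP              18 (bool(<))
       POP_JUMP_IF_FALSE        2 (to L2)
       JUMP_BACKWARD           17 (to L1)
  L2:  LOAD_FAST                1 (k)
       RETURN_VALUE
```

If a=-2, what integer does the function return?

4

LOAD_FAST_LOAD_FAST a,a → push -2,-2. Stack: [-2, -2]
BINARY_OP - → -2 - -2 = 0. Stack: [0]
STORE_FAST k → k=0. Stack: []
LOAD_FAST a → push -2. Stack: [-2]
LOAD_CONST → push 10. Stack: [-2, 10]
BINARY_OP % → -2 % 10 = 8. Stack: [8]
STORE_FAST n → n=8. Stack: []
LOAD_CONST → push 0. Stack: [0]
STORE_FAST i → i=0. Stack: []
LOAD_FAST i → push 0. Stack: [0]
LOAD_CONST → push 2. Stack: [0, 2]
COMPARE_OP bool(<) → 0 vs 2 = True. Stack: [True]
POP_JUMP_IF_FALSE → pop True; no jump. Stack: []
LOAD_FAST_LOAD_FAST k,a → push 0,-2. Stack: [0, -2]
BINARY_OP - → 0 - -2 = 2. Stack: [2]
STORE_FAST k → k=2. Stack: []
LOAD_FAST i → push 0. Stack: [0]
LOAD_CONST → push 1. Stack: [0, 1]
BINARY_OP + → 0 + 1 = 1. Stack: [1]
STORE_FAST i → i=1. Stack: []
LOAD_FAST i → push 1. Stack: [1]
LOAD_CONST → push 2. Stack: [1, 2]
COMPARE_OP bool(<) → 1 vs 2 = True. Stack: [True]
POP_JUMP_IF_FALSE → pop True; no jump. Stack: []
LOAD_FAST_LOAD_FAST k,a → push 2,-2. Stack: [2, -2]
BINARY_OP - → 2 - -2 = 4. Stack: [4]
STORE_FAST k → k=4. Stack: []
LOAD_FAST i → push 1. Stack: [1]
LOAD_CONST → push 1. Stack: [1, 1]
BINARY_OP + → 1 + 1 = 2. Stack: [2]
STORE_FAST i → i=2. Stack: []
LOAD_FAST i → push 2. Stack: [2]
LOAD_CONST → push 2. Stack: [2, 2]
COMPARE_OP bool(<) → 2 vs 2 = False. Stack: [False]
POP_JUMP_IF_FALSE → pop False; jump. Stack: []
LOAD_FAST k → push 4. Stack: [4]
RETURN_VALUE → return 4.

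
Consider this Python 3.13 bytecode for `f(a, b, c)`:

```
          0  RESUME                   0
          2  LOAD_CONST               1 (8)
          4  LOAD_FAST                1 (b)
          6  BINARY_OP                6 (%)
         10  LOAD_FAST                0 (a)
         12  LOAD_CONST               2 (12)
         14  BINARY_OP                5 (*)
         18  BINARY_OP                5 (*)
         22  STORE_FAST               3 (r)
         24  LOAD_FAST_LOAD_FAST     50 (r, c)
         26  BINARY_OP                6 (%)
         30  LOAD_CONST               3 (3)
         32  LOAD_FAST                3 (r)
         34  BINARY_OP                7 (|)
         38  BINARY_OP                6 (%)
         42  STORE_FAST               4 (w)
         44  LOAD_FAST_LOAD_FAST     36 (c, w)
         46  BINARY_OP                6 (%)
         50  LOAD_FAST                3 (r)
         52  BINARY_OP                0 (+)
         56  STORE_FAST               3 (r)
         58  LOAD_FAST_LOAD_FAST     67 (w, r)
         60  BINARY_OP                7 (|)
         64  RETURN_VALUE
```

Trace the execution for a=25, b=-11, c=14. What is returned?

-613

LOAD_CONST → push 8. Stack: [8]
LOAD_FAST b → push -11. Stack: [8, -11]
BINARY_OP % → 8 % -11 = -3. Stack: [-3]
LOAD_FAST a → push 25. Stack: [-3, 25]
LOAD_CONST → push 12. Stack: [-3, 25, 12]
BINARY_OP * → 25 * 12 = 300. Stack: [-3, 300]
BINARY_OP * → -3 * 300 = -900. Stack: [-900]
STORE_FAST r → r=-900. Stack: []
LOAD_FAST_LOAD_FAST r,c → push -900,14. Stack: [-900, 14]
BINARY_OP % → -900 % 14 = 10. Stack: [10]
LOAD_CONST → push 3. Stack: [10, 3]
LOAD_FAST r → push -900. Stack: [10, 3, -900]
BINARY_OP | → 3 | -900 = -897. Stack: [10, -897]
BINARY_OP % → 10 % -897 = -887. Stack: [-887]
STORE_FAST w → w=-887. Stack: []
LOAD_FAST_LOAD_FAST c,w → push 14,-887. Stack: [14, -887]
BINARY_OP % → 14 % -887 = -873. Stack: [-873]
LOAD_FAST r → push -900. Stack: [-873, -900]
BINARY_OP + → -873 + -900 = -1773. Stack: [-1773]
STORE_FAST r → r=-1773. Stack: []
LOAD_FAST_LOAD_FAST w,r → push -887,-1773. Stack: [-887, -1773]
BINARY_OP | → -887 | -1773 = -613. Stack: [-613]
RETURN_VALUE → return -613.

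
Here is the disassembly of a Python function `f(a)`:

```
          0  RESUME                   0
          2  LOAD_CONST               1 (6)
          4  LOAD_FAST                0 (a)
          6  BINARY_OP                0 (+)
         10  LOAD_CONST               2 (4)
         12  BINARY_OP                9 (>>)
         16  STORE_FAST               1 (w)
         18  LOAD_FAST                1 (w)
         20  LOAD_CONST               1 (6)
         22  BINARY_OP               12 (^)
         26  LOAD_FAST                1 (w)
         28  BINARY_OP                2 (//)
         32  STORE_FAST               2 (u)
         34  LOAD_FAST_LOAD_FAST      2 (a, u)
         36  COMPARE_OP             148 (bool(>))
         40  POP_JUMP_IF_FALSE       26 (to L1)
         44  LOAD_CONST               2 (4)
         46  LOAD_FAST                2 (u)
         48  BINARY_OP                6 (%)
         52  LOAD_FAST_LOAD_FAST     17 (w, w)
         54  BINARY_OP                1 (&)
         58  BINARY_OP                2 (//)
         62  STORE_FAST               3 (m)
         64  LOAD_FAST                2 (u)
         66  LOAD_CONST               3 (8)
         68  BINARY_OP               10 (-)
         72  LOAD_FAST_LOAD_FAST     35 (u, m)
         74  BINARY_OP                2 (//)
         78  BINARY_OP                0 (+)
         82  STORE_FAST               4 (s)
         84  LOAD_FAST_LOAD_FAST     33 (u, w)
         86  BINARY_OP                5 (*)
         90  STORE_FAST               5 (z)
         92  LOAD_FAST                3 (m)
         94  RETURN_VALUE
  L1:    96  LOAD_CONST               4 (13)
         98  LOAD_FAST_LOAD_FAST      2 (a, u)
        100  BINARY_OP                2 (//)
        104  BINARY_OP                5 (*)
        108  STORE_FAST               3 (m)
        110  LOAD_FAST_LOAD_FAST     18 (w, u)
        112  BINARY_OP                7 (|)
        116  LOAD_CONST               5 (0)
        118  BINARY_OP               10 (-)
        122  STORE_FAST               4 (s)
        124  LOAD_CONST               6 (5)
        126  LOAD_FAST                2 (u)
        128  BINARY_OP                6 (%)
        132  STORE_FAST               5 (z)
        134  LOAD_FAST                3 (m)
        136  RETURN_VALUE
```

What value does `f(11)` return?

4

LOAD_CONST → push 6. Stack: [6]
LOAD_FAST a → push 11. Stack: [6, 11]
BINARY_OP + → 6 + 11 = 17. Stack: [17]
LOAD_CONST → push 4. Stack: [17, 4]
BINARY_OP >> → 17 >> 4 = 1. Stack: [1]
STORE_FAST w → w=1. Stack: []
LOAD_FAST w → push 1. Stack: [1]
LOAD_CONST → push 6. Stack: [1, 6]
BINARY_OP ^ → 1 ^ 6 = 7. Stack: [7]
LOAD_FAST w → push 1. Stack: [7, 1]
BINARY_OP // → 7 // 1 = 7. Stack: [7]
STORE_FAST u → u=7. Stack: []
LOAD_FAST_LOAD_FAST a,u → push 11,7. Stack: [11, 7]
COMPARE_OP bool(>) → 11 vs 7 = True. Stack: [True]
POP_JUMP_IF_FALSE → pop True; no jump. Stack: []
LOAD_CONST → push 4. Stack: [4]
LOAD_FAST u → push 7. Stack: [4, 7]
BINARY_OP % → 4 % 7 = 4. Stack: [4]
LOAD_FAST_LOAD_FAST w,w → push 1,1. Stack: [4, 1, 1]
BINARY_OP & → 1 & 1 = 1. Stack: [4, 1]
BINARY_OP // → 4 // 1 = 4. Stack: [4]
STORE_FAST m → m=4. Stack: []
LOAD_FAST u → push 7. Stack: [7]
LOAD_CONST → push 8. Stack: [7, 8]
BINARY_OP - → 7 - 8 = -1. Stack: [-1]
LOAD_FAST_LOAD_FAST u,m → push 7,4. Stack: [-1, 7, 4]
BINARY_OP // → 7 // 4 = 1. Stack: [-1, 1]
BINARY_OP + → -1 + 1 = 0. Stack: [0]
STORE_FAST s → s=0. Stack: []
LOAD_FAST_LOAD_FAST u,w → push 7,1. Stack: [7, 1]
BINARY_OP * → 7 * 1 = 7. Stack: [7]
STORE_FAST z → z=7. Stack: []
LOAD_FAST m → push 4. Stack: [4]
RETURN_VALUE → return 4.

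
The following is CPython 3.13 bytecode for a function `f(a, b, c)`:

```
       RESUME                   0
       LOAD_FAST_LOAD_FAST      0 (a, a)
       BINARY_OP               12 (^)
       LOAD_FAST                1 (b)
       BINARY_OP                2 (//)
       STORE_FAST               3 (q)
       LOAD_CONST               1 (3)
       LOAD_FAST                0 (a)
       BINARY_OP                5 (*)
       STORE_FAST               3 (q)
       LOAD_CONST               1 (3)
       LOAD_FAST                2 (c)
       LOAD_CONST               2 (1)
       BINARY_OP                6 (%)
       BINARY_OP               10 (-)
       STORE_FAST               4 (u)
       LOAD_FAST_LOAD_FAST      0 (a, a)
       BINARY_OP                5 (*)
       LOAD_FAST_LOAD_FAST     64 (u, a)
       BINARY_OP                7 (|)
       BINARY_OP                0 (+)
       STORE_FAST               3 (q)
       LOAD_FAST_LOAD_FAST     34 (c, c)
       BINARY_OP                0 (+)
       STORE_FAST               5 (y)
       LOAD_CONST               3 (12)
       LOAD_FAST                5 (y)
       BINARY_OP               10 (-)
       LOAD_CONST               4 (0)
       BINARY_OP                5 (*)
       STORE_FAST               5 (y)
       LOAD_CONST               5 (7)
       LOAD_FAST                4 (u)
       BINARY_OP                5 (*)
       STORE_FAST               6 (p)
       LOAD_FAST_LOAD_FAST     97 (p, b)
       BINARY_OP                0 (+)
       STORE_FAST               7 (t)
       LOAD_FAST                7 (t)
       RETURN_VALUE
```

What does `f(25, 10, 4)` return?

31

LOAD_FAST_LOAD_FAST a,a → push 25,25. Stack: [25, 25]
BINARY_OP ^ → 25 ^ 25 = 0. Stack: [0]
LOAD_FAST b → push 10. Stack: [0, 10]
BINARY_OP // → 0 // 10 = 0. Stack: [0]
STORE_FAST q → q=0. Stack: []
LOAD_CONST → push 3. Stack: [3]
LOAD_FAST a → push 25. Stack: [3, 25]
BINARY_OP * → 3 * 25 = 75. Stack: [75]
STORE_FAST q → q=75. Stack: []
LOAD_CONST → push 3. Stack: [3]
LOAD_FAST c → push 4. Stack: [3, 4]
LOAD_CONST → push 1. Stack: [3, 4, 1]
BINARY_OP % → 4 % 1 = 0. Stack: [3, 0]
BINARY_OP - → 3 - 0 = 3. Stack: [3]
STORE_FAST u → u=3. Stack: []
LOAD_FAST_LOAD_FAST a,a → push 25,25. Stack: [25, 25]
BINARY_OP * → 25 * 25 = 625. Stack: [625]
LOAD_FAST_LOAD_FAST u,a → push 3,25. Stack: [625, 3, 25]
BINARY_OP | → 3 | 25 = 27. Stack: [625, 27]
BINARY_OP + → 625 + 27 = 652. Stack: [652]
STORE_FAST q → q=652. Stack: []
LOAD_FAST_LOAD_FAST c,c → push 4,4. Stack: [4, 4]
BINARY_OP + → 4 + 4 = 8. Stack: [8]
STORE_FAST y → y=8. Stack: []
LOAD_CONST → push 12. Stack: [12]
LOAD_FAST y → push 8. Stack: [12, 8]
BINARY_OP - → 12 - 8 = 4. Stack: [4]
LOAD_CONST → push 0. Stack: [4, 0]
BINARY_OP * → 4 * 0 = 0. Stack: [0]
STORE_FAST y → y=0. Stack: []
LOAD_CONST → push 7. Stack: [7]
LOAD_FAST u → push 3. Stack: [7, 3]
BINARY_OP * → 7 * 3 = 21. Stack: [21]
STORE_FAST p → p=21. Stack: []
LOAD_FAST_LOAD_FAST p,b → push 21,10. Stack: [21, 10]
BINARY_OP + → 21 + 10 = 31. Stack: [31]
STORE_FAST t → t=31. Stack: []
LOAD_FAST t → push 31. Stack: [31]
RETURN_VALUE → return 31.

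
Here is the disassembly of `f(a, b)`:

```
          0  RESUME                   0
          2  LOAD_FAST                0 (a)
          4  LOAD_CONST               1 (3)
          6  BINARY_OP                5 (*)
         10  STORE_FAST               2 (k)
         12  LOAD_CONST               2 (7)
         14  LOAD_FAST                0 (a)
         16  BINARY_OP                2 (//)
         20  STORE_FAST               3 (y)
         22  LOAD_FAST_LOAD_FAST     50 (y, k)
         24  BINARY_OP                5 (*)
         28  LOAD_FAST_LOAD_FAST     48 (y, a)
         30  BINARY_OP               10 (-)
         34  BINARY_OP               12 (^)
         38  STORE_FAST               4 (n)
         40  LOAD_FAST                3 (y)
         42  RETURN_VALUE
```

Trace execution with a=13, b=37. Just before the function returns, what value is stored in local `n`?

LOAD_FAST a → push 13. Stack: [13]
LOAD_CONST → push 3. Stack: [13, 3]
BINARY_OP * → 13 * 3 = 39. Stack: [39]
STORE_FAST k → k=39. Stack: []
LOAD_CONST → push 7. Stack: [7]
LOAD_FAST a → push 13. Stack: [7, 13]
BINARY_OP // → 7 // 13 = 0. Stack: [0]
STORE_FAST y → y=0. Stack: []
LOAD_FAST_LOAD_FAST y,k → push 0,39. Stack: [0, 39]
BINARY_OP * → 0 * 39 = 0. Stack: [0]
LOAD_FAST_LOAD_FAST y,a → push 0,13. Stack: [0, 0, 13]
BINARY_OP - → 0 - 13 = -13. Stack: [0, -13]
BINARY_OP ^ → 0 ^ -13 = -13. Stack: [-13]
STORE_FAST n → n=-13. Stack: []
LOAD_FAST y → push 0. Stack: [0]
RETURN_VALUE → return 0.

-13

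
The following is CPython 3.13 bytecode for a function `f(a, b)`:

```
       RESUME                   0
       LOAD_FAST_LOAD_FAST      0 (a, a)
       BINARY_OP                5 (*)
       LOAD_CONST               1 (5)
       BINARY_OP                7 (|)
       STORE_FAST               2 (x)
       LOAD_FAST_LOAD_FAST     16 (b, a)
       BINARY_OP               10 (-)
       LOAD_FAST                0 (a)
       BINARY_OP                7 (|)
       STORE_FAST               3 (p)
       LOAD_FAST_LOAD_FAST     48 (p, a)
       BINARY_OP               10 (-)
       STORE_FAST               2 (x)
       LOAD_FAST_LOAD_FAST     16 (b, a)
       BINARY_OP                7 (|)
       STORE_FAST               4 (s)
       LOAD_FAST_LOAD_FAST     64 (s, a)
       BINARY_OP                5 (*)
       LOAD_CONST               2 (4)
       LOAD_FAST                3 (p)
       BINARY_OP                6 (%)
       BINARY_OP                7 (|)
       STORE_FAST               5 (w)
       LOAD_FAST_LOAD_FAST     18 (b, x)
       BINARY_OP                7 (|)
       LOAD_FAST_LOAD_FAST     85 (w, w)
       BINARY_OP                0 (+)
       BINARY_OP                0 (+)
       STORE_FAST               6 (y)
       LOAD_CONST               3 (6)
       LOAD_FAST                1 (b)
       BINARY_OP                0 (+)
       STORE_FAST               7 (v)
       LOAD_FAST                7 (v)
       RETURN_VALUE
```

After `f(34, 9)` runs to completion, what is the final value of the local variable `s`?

43

LOAD_FAST_LOAD_FAST a,a → push 34,34. Stack: [34, 34]
BINARY_OP * → 34 * 34 = 1156. Stack: [1156]
LOAD_CONST → push 5. Stack: [1156, 5]
BINARY_OP | → 1156 | 5 = 1157. Stack: [1157]
STORE_FAST x → x=1157. Stack: []
LOAD_FAST_LOAD_FAST b,a → push 9,34. Stack: [9, 34]
BINARY_OP - → 9 - 34 = -25. Stack: [-25]
LOAD_FAST a → push 34. Stack: [-25, 34]
BINARY_OP | → -25 | 34 = -25. Stack: [-25]
STORE_FAST p → p=-25. Stack: []
LOAD_FAST_LOAD_FAST p,a → push -25,34. Stack: [-25, 34]
BINARY_OP - → -25 - 34 = -59. Stack: [-59]
STORE_FAST x → x=-59. Stack: []
LOAD_FAST_LOAD_FAST b,a → push 9,34. Stack: [9, 34]
BINARY_OP | → 9 | 34 = 43. Stack: [43]
STORE_FAST s → s=43. Stack: []
LOAD_FAST_LOAD_FAST s,a → push 43,34. Stack: [43, 34]
BINARY_OP * → 43 * 34 = 1462. Stack: [1462]
LOAD_CONST → push 4. Stack: [1462, 4]
LOAD_FAST p → push -25. Stack: [1462, 4, -25]
BINARY_OP % → 4 % -25 = -21. Stack: [1462, -21]
BINARY_OP | → 1462 | -21 = -1. Stack: [-1]
STORE_FAST w → w=-1. Stack: []
LOAD_FAST_LOAD_FAST b,x → push 9,-59. Stack: [9, -59]
BINARY_OP | → 9 | -59 = -51. Stack: [-51]
LOAD_FAST_LOAD_FAST w,w → push -1,-1. Stack: [-51, -1, -1]
BINARY_OP + → -1 + -1 = -2. Stack: [-51, -2]
BINARY_OP + → -51 + -2 = -53. Stack: [-53]
STORE_FAST y → y=-53. Stack: []
LOAD_CONST → push 6. Stack: [6]
LOAD_FAST b → push 9. Stack: [6, 9]
BINARY_OP + → 6 + 9 = 15. Stack: [15]
STORE_FAST v → v=15. Stack: []
LOAD_FAST v → push 15. Stack: [15]
RETURN_VALUE → return 15.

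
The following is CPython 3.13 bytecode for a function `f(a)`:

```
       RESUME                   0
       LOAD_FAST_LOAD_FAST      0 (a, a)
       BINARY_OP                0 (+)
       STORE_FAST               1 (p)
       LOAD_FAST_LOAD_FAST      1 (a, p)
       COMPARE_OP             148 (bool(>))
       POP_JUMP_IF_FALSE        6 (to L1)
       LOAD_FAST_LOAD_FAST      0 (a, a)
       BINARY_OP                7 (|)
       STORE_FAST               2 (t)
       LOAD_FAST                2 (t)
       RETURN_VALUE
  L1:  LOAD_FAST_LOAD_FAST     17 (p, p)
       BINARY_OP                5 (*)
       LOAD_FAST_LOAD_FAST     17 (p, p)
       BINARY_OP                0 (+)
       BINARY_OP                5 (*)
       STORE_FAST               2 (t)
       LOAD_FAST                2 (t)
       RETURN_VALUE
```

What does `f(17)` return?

78608

LOAD_FAST_LOAD_FAST a,a → push 17,17. Stack: [17, 17]
BINARY_OP + → 17 + 17 = 34. Stack: [34]
STORE_FAST p → p=34. Stack: []
LOAD_FAST_LOAD_FAST a,p → push 17,34. Stack: [17, 34]
COMPARE_OP bool(>) → 17 vs 34 = False. Stack: [False]
POP_JUMP_IF_FALSE → pop False; jump. Stack: []
LOAD_FAST_LOAD_FAST p,p → push 34,34. Stack: [34, 34]
BINARY_OP * → 34 * 34 = 1156. Stack: [1156]
LOAD_FAST_LOAD_FAST p,p → push 34,34. Stack: [1156, 34, 34]
BINARY_OP + → 34 + 34 = 68. Stack: [1156, 68]
BINARY_OP * → 1156 * 68 = 78608. Stack: [78608]
STORE_FAST t → t=78608. Stack: []
LOAD_FAST t → push 78608. Stack: [78608]
RETURN_VALUE → return 78608.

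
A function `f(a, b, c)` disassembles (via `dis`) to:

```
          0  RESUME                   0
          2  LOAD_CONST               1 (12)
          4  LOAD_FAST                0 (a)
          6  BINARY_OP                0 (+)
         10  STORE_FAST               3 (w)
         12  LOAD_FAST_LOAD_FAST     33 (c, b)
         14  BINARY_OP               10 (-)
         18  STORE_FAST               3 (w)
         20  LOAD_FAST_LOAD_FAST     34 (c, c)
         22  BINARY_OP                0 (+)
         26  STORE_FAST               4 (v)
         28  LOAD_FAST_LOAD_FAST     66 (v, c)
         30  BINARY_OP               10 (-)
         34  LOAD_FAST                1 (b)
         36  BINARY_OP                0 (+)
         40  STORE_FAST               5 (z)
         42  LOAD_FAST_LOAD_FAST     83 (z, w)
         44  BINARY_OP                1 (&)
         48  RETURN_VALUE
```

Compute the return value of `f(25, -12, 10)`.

LOAD_CONST → push 12. Stack: [12]
LOAD_FAST a → push 25. Stack: [12, 25]
BINARY_OP + → 12 + 25 = 37. Stack: [37]
STORE_FAST w → w=37. Stack: []
LOAD_FAST_LOAD_FAST c,b → push 10,-12. Stack: [10, -12]
BINARY_OP - → 10 - -12 = 22. Stack: [22]
STORE_FAST w → w=22. Stack: []
LOAD_FAST_LOAD_FAST c,c → push 10,10. Stack: [10, 10]
BINARY_OP + → 10 + 10 = 20. Stack: [20]
STORE_FAST v → v=20. Stack: []
LOAD_FAST_LOAD_FAST v,c → push 20,10. Stack: [20, 10]
BINARY_OP - → 20 - 10 = 10. Stack: [10]
LOAD_FAST b → push -12. Stack: [10, -12]
BINARY_OP + → 10 + -12 = -2. Stack: [-2]
STORE_FAST z → z=-2. Stack: []
LOAD_FAST_LOAD_FAST z,w → push -2,22. Stack: [-2, 22]
BINARY_OP & → -2 & 22 = 22. Stack: [22]
RETURN_VALUE → return 22.

22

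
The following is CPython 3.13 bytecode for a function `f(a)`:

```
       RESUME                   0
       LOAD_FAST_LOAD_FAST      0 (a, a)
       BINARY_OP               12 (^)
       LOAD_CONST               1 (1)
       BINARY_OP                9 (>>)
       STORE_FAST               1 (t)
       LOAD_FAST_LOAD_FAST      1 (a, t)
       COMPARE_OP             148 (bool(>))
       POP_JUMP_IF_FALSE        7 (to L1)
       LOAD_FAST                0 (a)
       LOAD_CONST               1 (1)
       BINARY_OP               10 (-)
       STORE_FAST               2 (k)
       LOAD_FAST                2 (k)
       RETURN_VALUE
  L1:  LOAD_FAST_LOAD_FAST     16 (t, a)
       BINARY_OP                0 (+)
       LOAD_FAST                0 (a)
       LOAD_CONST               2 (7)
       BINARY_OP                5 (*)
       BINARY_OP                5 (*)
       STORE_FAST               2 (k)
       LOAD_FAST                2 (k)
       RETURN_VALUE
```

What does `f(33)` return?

32

LOAD_FAST_LOAD_FAST a,a → push 33,33. Stack: [33, 33]
BINARY_OP ^ → 33 ^ 33 = 0. Stack: [0]
LOAD_CONST → push 1. Stack: [0, 1]
BINARY_OP >> → 0 >> 1 = 0. Stack: [0]
STORE_FAST t → t=0. Stack: []
LOAD_FAST_LOAD_FAST a,t → push 33,0. Stack: [33, 0]
COMPARE_OP bool(>) → 33 vs 0 = True. Stack: [True]
POP_JUMP_IF_FALSE → pop True; no jump. Stack: []
LOAD_FAST a → push 33. Stack: [33]
LOAD_CONST → push 1. Stack: [33, 1]
BINARY_OP - → 33 - 1 = 32. Stack: [32]
STORE_FAST k → k=32. Stack: []
LOAD_FAST k → push 32. Stack: [32]
RETURN_VALUE → return 32.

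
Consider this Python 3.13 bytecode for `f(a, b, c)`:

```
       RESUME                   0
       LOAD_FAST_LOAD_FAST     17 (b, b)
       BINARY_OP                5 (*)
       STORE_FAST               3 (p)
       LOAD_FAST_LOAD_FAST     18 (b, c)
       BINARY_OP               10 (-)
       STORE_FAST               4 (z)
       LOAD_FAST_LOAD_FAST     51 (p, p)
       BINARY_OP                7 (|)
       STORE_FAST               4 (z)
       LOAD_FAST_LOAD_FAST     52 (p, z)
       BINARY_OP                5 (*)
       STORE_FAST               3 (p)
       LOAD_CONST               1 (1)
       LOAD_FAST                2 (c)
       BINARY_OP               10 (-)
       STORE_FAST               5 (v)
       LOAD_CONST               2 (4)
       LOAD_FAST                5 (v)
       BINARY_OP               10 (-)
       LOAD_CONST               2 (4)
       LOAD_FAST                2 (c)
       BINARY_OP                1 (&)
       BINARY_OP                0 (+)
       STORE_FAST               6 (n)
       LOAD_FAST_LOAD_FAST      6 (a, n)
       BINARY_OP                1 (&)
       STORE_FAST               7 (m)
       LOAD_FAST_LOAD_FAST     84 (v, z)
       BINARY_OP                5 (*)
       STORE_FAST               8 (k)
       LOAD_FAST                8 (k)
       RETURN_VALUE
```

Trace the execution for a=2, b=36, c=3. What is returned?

LOAD_FAST_LOAD_FAST b,b → push 36,36. Stack: [36, 36]
BINARY_OP * → 36 * 36 = 1296. Stack: [1296]
STORE_FAST p → p=1296. Stack: []
LOAD_FAST_LOAD_FAST b,c → push 36,3. Stack: [36, 3]
BINARY_OP - → 36 - 3 = 33. Stack: [33]
STORE_FAST z → z=33. Stack: []
LOAD_FAST_LOAD_FAST p,p → push 1296,1296. Stack: [1296, 1296]
BINARY_OP | → 1296 | 1296 = 1296. Stack: [1296]
STORE_FAST z → z=1296. Stack: []
LOAD_FAST_LOAD_FAST p,z → push 1296,1296. Stack: [1296, 1296]
BINARY_OP * → 1296 * 1296 = 1679616. Stack: [1679616]
STORE_FAST p → p=1679616. Stack: []
LOAD_CONST → push 1. Stack: [1]
LOAD_FAST c → push 3. Stack: [1, 3]
BINARY_OP - → 1 - 3 = -2. Stack: [-2]
STORE_FAST v → v=-2. Stack: []
LOAD_CONST → push 4. Stack: [4]
LOAD_FAST v → push -2. Stack: [4, -2]
BINARY_OP - → 4 - -2 = 6. Stack: [6]
LOAD_CONST → push 4. Stack: [6, 4]
LOAD_FAST c → push 3. Stack: [6, 4, 3]
BINARY_OP & → 4 & 3 = 0. Stack: [6, 0]
BINARY_OP + → 6 + 0 = 6. Stack: [6]
STORE_FAST n → n=6. Stack: []
LOAD_FAST_LOAD_FAST a,n → push 2,6. Stack: [2, 6]
BINARY_OP & → 2 & 6 = 2. Stack: [2]
STORE_FAST m → m=2. Stack: []
LOAD_FAST_LOAD_FAST v,z → push -2,1296. Stack: [-2, 1296]
BINARY_OP * → -2 * 1296 = -2592. Stack: [-2592]
STORE_FAST k → k=-2592. Stack: []
LOAD_FAST k → push -2592. Stack: [-2592]
RETURN_VALUE → return -2592.

-2592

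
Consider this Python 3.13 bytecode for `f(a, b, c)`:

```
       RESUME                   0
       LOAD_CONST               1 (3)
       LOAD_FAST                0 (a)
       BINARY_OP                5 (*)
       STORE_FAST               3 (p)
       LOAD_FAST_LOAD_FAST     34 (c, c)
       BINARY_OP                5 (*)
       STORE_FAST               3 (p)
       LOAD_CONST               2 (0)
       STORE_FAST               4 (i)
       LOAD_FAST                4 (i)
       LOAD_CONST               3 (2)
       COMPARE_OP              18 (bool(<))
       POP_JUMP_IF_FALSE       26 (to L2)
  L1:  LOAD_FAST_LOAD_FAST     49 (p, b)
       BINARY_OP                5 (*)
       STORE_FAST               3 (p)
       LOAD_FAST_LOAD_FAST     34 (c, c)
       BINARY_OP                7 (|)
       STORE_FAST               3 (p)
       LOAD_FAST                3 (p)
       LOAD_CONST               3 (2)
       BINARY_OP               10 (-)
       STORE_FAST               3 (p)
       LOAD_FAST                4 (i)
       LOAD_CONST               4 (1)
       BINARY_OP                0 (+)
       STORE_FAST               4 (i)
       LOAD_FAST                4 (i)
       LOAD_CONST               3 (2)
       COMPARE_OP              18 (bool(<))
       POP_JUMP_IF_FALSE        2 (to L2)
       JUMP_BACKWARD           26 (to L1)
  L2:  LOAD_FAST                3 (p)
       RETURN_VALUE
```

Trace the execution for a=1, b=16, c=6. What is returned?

LOAD_CONST → push 3. Stack: [3]
LOAD_FAST a → push 1. Stack: [3, 1]
BINARY_OP * → 3 * 1 = 3. Stack: [3]
STORE_FAST p → p=3. Stack: []
LOAD_FAST_LOAD_FAST c,c → push 6,6. Stack: [6, 6]
BINARY_OP * → 6 * 6 = 36. Stack: [36]
STORE_FAST p → p=36. Stack: []
LOAD_CONST → push 0. Stack: [0]
STORE_FAST i → i=0. Stack: []
LOAD_FAST i → push 0. Stack: [0]
LOAD_CONST → push 2. Stack: [0, 2]
COMPARE_OP bool(<) → 0 vs 2 = True. Stack: [True]
POP_JUMP_IF_FALSE → pop True; no jump. Stack: []
LOAD_FAST_LOAD_FAST p,b → push 36,16. Stack: [36, 16]
BINARY_OP * → 36 * 16 = 576. Stack: [576]
STORE_FAST p → p=576. Stack: []
LOAD_FAST_LOAD_FAST c,c → push 6,6. Stack: [6, 6]
BINARY_OP | → 6 | 6 = 6. Stack: [6]
STORE_FAST p → p=6. Stack: []
LOAD_FAST p → push 6. Stack: [6]
LOAD_CONST → push 2. Stack: [6, 2]
BINARY_OP - → 6 - 2 = 4. Stack: [4]
STORE_FAST p → p=4. Stack: []
LOAD_FAST i → push 0. Stack: [0]
LOAD_CONST → push 1. Stack: [0, 1]
BINARY_OP + → 0 + 1 = 1. Stack: [1]
STORE_FAST i → i=1. Stack: []
LOAD_FAST i → push 1. Stack: [1]
LOAD_CONST → push 2. Stack: [1, 2]
COMPARE_OP bool(<) → 1 vs 2 = True. Stack: [True]
POP_JUMP_IF_FALSE → pop True; no jump. Stack: []
LOAD_FAST_LOAD_FAST p,b → push 4,16. Stack: [4, 16]
BINARY_OP * → 4 * 16 = 64. Stack: [64]
STORE_FAST p → p=64. Stack: []
LOAD_FAST_LOAD_FAST c,c → push 6,6. Stack: [6, 6]
BINARY_OP | → 6 | 6 = 6. Stack: [6]
STORE_FAST p → p=6. Stack: []
LOAD_FAST p → push 6. Stack: [6]
LOAD_CONST → push 2. Stack: [6, 2]
BINARY_OP - → 6 - 2 = 4. Stack: [4]
STORE_FAST p → p=4. Stack: []
LOAD_FAST i → push 1. Stack: [1]
LOAD_CONST → push 1. Stack: [1, 1]
BINARY_OP + → 1 + 1 = 2. Stack: [2]
STORE_FAST i → i=2. Stack: []
LOAD_FAST i → push 2. Stack: [2]
LOAD_CONST → push 2. Stack: [2, 2]
COMPARE_OP bool(<) → 2 vs 2 = False. Stack: [False]
POP_JUMP_IF_FALSE → pop False; jump. Stack: []
LOAD_FAST p → push 4. Stack: [4]
RETURN_VALUE → return 4.

4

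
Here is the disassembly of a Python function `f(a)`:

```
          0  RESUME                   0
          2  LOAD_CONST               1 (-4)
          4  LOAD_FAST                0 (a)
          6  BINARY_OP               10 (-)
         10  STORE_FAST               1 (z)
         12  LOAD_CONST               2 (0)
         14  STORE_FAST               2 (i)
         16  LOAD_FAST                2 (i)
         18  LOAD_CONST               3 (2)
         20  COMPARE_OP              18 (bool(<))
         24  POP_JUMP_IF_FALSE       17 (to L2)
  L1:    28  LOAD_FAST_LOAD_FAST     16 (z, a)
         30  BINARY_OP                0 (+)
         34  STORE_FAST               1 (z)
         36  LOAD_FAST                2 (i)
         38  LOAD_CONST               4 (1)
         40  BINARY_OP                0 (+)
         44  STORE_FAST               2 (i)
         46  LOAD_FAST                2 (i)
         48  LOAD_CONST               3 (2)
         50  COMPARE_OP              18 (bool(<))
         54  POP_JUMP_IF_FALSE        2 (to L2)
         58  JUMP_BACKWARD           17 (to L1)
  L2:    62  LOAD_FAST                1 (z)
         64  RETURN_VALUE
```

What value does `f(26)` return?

LOAD_CONST → push -4. Stack: [-4]
LOAD_FAST a → push 26. Stack: [-4, 26]
BINARY_OP - → -4 - 26 = -30. Stack: [-30]
STORE_FAST z → z=-30. Stack: []
LOAD_CONST → push 0. Stack: [0]
STORE_FAST i → i=0. Stack: []
LOAD_FAST i → push 0. Stack: [0]
LOAD_CONST → push 2. Stack: [0, 2]
COMPARE_OP bool(<) → 0 vs 2 = True. Stack: [True]
POP_JUMP_IF_FALSE → pop True; no jump. Stack: []
LOAD_FAST_LOAD_FAST z,a → push -30,26. Stack: [-30, 26]
BINARY_OP + → -30 + 26 = -4. Stack: [-4]
STORE_FAST z → z=-4. Stack: []
LOAD_FAST i → push 0. Stack: [0]
LOAD_CONST → push 1. Stack: [0, 1]
BINARY_OP + → 0 + 1 = 1. Stack: [1]
STORE_FAST i → i=1. Stack: []
LOAD_FAST i → push 1. Stack: [1]
LOAD_CONST → push 2. Stack: [1, 2]
COMPARE_OP bool(<) → 1 vs 2 = True. Stack: [True]
POP_JUMP_IF_FALSE → pop True; no jump. Stack: []
LOAD_FAST_LOAD_FAST z,a → push -4,26. Stack: [-4, 26]
BINARY_OP + → -4 + 26 = 22. Stack: [22]
STORE_FAST z → z=22. Stack: []
LOAD_FAST i → push 1. Stack: [1]
LOAD_CONST → push 1. Stack: [1, 1]
BINARY_OP + → 1 + 1 = 2. Stack: [2]
STORE_FAST i → i=2. Stack: []
LOAD_FAST i → push 2. Stack: [2]
LOAD_CONST → push 2. Stack: [2, 2]
COMPARE_OP bool(<) → 2 vs 2 = False. Stack: [False]
POP_JUMP_IF_FALSE → pop False; jump. Stack: []
LOAD_FAST z → push 22. Stack: [22]
RETURN_VALUE → return 22.

22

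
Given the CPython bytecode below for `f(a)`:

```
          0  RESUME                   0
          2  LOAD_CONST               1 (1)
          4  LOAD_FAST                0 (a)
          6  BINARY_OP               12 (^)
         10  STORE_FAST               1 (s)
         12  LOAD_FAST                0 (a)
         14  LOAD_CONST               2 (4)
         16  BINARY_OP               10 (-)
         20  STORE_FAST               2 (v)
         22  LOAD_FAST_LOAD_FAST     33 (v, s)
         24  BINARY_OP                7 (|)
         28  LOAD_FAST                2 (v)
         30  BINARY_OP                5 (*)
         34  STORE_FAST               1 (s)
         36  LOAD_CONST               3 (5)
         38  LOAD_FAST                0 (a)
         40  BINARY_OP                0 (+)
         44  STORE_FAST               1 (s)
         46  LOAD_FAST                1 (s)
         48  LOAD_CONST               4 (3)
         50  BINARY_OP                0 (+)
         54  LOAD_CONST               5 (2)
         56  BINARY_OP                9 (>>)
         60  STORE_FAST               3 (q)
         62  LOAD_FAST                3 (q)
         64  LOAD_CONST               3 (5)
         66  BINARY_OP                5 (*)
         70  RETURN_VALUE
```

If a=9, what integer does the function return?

20

LOAD_CONST → push 1. Stack: [1]
LOAD_FAST a → push 9. Stack: [1, 9]
BINARY_OP ^ → 1 ^ 9 = 8. Stack: [8]
STORE_FAST s → s=8. Stack: []
LOAD_FAST a → push 9. Stack: [9]
LOAD_CONST → push 4. Stack: [9, 4]
BINARY_OP - → 9 - 4 = 5. Stack: [5]
STORE_FAST v → v=5. Stack: []
LOAD_FAST_LOAD_FAST v,s → push 5,8. Stack: [5, 8]
BINARY_OP | → 5 | 8 = 13. Stack: [13]
LOAD_FAST v → push 5. Stack: [13, 5]
BINARY_OP * → 13 * 5 = 65. Stack: [65]
STORE_FAST s → s=65. Stack: []
LOAD_CONST → push 5. Stack: [5]
LOAD_FAST a → push 9. Stack: [5, 9]
BINARY_OP + → 5 + 9 = 14. Stack: [14]
STORE_FAST s → s=14. Stack: []
LOAD_FAST s → push 14. Stack: [14]
LOAD_CONST → push 3. Stack: [14, 3]
BINARY_OP + → 14 + 3 = 17. Stack: [17]
LOAD_CONST → push 2. Stack: [17, 2]
BINARY_OP >> → 17 >> 2 = 4. Stack: [4]
STORE_FAST q → q=4. Stack: []
LOAD_FAST q → push 4. Stack: [4]
LOAD_CONST → push 5. Stack: [4, 5]
BINARY_OP * → 4 * 5 = 20. Stack: [20]
RETURN_VALUE → return 20.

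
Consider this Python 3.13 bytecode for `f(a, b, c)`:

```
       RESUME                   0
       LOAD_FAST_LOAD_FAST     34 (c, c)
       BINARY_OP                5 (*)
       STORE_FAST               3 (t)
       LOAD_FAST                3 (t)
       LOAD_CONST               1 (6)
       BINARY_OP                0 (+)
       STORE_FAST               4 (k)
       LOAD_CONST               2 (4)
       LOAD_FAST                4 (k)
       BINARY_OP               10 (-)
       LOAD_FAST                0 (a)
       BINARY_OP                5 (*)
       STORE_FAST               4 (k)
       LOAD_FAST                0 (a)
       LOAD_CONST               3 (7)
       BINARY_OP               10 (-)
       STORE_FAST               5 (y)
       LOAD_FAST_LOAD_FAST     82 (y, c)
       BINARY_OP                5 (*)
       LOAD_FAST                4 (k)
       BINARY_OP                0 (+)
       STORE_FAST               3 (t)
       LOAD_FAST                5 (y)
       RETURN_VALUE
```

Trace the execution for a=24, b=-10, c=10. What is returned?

17

LOAD_FAST_LOAD_FAST c,c → push 10,10. Stack: [10, 10]
BINARY_OP * → 10 * 10 = 100. Stack: [100]
STORE_FAST t → t=100. Stack: []
LOAD_FAST t → push 100. Stack: [100]
LOAD_CONST → push 6. Stack: [100, 6]
BINARY_OP + → 100 + 6 = 106. Stack: [106]
STORE_FAST k → k=106. Stack: []
LOAD_CONST → push 4. Stack: [4]
LOAD_FAST k → push 106. Stack: [4, 106]
BINARY_OP - → 4 - 106 = -102. Stack: [-102]
LOAD_FAST a → push 24. Stack: [-102, 24]
BINARY_OP * → -102 * 24 = -2448. Stack: [-2448]
STORE_FAST k → k=-2448. Stack: []
LOAD_FAST a → push 24. Stack: [24]
LOAD_CONST → push 7. Stack: [24, 7]
BINARY_OP - → 24 - 7 = 17. Stack: [17]
STORE_FAST y → y=17. Stack: []
LOAD_FAST_LOAD_FAST y,c → push 17,10. Stack: [17, 10]
BINARY_OP * → 17 * 10 = 170. Stack: [170]
LOAD_FAST k → push -2448. Stack: [170, -2448]
BINARY_OP + → 170 + -2448 = -2278. Stack: [-2278]
STORE_FAST t → t=-2278. Stack: []
LOAD_FAST y → push 17. Stack: [17]
RETURN_VALUE → return 17.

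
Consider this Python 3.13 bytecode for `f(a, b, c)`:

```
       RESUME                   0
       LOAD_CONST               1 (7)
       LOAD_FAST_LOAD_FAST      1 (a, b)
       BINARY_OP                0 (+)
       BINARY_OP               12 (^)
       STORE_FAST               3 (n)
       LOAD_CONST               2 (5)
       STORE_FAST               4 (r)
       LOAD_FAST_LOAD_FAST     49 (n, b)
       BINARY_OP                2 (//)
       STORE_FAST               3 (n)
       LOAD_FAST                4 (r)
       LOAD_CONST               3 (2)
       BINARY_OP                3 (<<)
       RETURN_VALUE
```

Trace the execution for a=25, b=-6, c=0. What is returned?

20

LOAD_CONST → push 7. Stack: [7]
LOAD_FAST_LOAD_FAST a,b → push 25,-6. Stack: [7, 25, -6]
BINARY_OP + → 25 + -6 = 19. Stack: [7, 19]
BINARY_OP ^ → 7 ^ 19 = 20. Stack: [20]
STORE_FAST n → n=20. Stack: []
LOAD_CONST → push 5. Stack: [5]
STORE_FAST r → r=5. Stack: []
LOAD_FAST_LOAD_FAST n,b → push 20,-6. Stack: [20, -6]
BINARY_OP // → 20 // -6 = -4. Stack: [-4]
STORE_FAST n → n=-4. Stack: []
LOAD_FAST r → push 5. Stack: [5]
LOAD_CONST → push 2. Stack: [5, 2]
BINARY_OP << → 5 << 2 = 20. Stack: [20]
RETURN_VALUE → return 20.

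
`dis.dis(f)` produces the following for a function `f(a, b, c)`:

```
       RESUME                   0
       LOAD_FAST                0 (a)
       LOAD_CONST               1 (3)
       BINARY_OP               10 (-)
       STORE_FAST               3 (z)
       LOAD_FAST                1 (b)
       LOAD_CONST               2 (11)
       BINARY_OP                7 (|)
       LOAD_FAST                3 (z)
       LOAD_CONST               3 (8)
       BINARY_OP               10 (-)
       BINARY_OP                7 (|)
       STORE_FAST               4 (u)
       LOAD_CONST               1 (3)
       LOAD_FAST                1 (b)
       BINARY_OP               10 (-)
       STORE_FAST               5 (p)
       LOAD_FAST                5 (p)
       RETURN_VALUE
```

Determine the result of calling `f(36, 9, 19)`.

-6

LOAD_FAST a → push 36. Stack: [36]
LOAD_CONST → push 3. Stack: [36, 3]
BINARY_OP - → 36 - 3 = 33. Stack: [33]
STORE_FAST z → z=33. Stack: []
LOAD_FAST b → push 9. Stack: [9]
LOAD_CONST → push 11. Stack: [9, 11]
BINARY_OP | → 9 | 11 = 11. Stack: [11]
LOAD_FAST z → push 33. Stack: [11, 33]
LOAD_CONST → push 8. Stack: [11, 33, 8]
BINARY_OP - → 33 - 8 = 25. Stack: [11, 25]
BINARY_OP | → 11 | 25 = 27. Stack: [27]
STORE_FAST u → u=27. Stack: []
LOAD_CONST → push 3. Stack: [3]
LOAD_FAST b → push 9. Stack: [3, 9]
BINARY_OP - → 3 - 9 = -6. Stack: [-6]
STORE_FAST p → p=-6. Stack: []
LOAD_FAST p → push -6. Stack: [-6]
RETURN_VALUE → return -6.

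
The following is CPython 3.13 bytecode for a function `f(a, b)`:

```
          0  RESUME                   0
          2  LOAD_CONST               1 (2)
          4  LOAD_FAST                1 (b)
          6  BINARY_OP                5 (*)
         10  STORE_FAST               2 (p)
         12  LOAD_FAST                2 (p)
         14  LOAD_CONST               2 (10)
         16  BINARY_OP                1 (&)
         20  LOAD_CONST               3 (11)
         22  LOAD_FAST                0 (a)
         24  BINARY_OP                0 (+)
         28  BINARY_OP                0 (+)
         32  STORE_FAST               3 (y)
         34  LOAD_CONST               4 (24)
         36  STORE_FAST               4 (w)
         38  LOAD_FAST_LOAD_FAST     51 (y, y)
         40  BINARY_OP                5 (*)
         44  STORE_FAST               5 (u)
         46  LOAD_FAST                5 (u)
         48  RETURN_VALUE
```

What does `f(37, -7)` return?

2500

LOAD_CONST → push 2. Stack: [2]
LOAD_FAST b → push -7. Stack: [2, -7]
BINARY_OP * → 2 * -7 = -14. Stack: [-14]
STORE_FAST p → p=-14. Stack: []
LOAD_FAST p → push -14. Stack: [-14]
LOAD_CONST → push 10. Stack: [-14, 10]
BINARY_OP & → -14 & 10 = 2. Stack: [2]
LOAD_CONST → push 11. Stack: [2, 11]
LOAD_FAST a → push 37. Stack: [2, 11, 37]
BINARY_OP + → 11 + 37 = 48. Stack: [2, 48]
BINARY_OP + → 2 + 48 = 50. Stack: [50]
STORE_FAST y → y=50. Stack: []
LOAD_CONST → push 24. Stack: [24]
STORE_FAST w → w=24. Stack: []
LOAD_FAST_LOAD_FAST y,y → push 50,50. Stack: [50, 50]
BINARY_OP * → 50 * 50 = 2500. Stack: [2500]
STORE_FAST u → u=2500. Stack: []
LOAD_FAST u → push 2500. Stack: [2500]
RETURN_VALUE → return 2500.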